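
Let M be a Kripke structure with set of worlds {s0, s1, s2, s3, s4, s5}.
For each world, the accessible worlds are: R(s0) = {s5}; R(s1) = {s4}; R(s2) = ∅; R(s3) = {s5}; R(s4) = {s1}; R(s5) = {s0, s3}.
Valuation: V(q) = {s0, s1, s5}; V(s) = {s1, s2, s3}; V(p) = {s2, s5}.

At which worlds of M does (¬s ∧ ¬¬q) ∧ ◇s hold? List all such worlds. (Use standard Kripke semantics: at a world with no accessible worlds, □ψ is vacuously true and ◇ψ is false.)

s5

Let φ = (¬s ∧ ¬¬q) ∧ ◇s. Evaluate φ at each world:
  s0 (successors {s5}): φ is false.
  s1 (successors {s4}): φ is false.
  s2 (successors ∅): φ is false.
  s3 (successors {s5}): φ is false.
  s4 (successors {s1}): φ is false.
  s5 (successors {s0, s3}): φ is true.
For instance, at s4:
  At s4: ¬s ∧ ¬¬q is false, ◇s is true, so (¬s ∧ ¬¬q) ∧ ◇s is false.
    At s4: ◇s requires s at some successor in {s1}.
      s holds at s1, so ◇s is true at s4.
Satisfying worlds: {s5}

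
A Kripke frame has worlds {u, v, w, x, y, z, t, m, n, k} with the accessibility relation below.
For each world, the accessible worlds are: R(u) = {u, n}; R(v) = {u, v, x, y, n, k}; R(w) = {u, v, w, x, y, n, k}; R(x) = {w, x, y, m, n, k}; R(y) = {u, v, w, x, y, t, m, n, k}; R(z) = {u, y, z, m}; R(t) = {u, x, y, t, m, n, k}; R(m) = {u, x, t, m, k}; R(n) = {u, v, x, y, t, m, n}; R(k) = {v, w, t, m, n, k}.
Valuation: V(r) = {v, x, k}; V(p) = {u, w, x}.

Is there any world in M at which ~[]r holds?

Let φ = ~[]r. Evaluate φ at each world:
  u (successors {u, n}): φ is true.
  v (successors {u, v, x, y, n, k}): φ is true.
  w (successors {u, v, w, x, y, n, k}): φ is true.
  x (successors {w, x, y, m, n, k}): φ is true.
  y (successors {u, v, w, x, y, t, m, n, k}): φ is true.
  z (successors {u, y, z, m}): φ is true.
  t (successors {u, x, y, t, m, n, k}): φ is true.
  m (successors {u, x, t, m, k}): φ is true.
  n (successors {u, v, x, y, t, m, n}): φ is true.
  k (successors {v, w, t, m, n, k}): φ is true.
Detail at u (witness):
  At u: []r is false, so ~[]r is true.
    At u: []r requires r at every successor {u, n}.
      r fails at u, so []r is false at u.

Yes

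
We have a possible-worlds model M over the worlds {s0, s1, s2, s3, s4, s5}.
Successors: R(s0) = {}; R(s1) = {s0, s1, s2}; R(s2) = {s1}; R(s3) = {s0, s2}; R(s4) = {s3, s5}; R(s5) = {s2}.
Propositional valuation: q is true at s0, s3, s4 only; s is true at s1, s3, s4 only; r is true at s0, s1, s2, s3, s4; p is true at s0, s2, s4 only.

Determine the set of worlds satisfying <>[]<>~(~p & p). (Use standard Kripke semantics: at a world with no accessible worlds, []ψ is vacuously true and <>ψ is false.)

Recall that []ψ holds at a world iff ψ holds at every accessible world, and <>ψ holds iff ψ holds at some accessible world.
Let φ = <>[]<>~(~p & p). Evaluate φ at each world:
  s0 (successors ∅): φ is false.
  s1 (successors {s0, s1, s2}): φ is true.
  s2 (successors {s1}): φ is false.
  s3 (successors {s0, s2}): φ is true.
  s4 (successors {s3, s5}): φ is true.
  s5 (successors {s2}): φ is true.
For instance, at s3:
  At s3: <>[]<>~(~p & p) requires []<>~(~p & p) at some successor in {s0, s2}.
    []<>~(~p & p) holds at s0, so <>[]<>~(~p & p) is true at s3.
      At s0: no accessible worlds, so []<>~(~p & p) holds vacuously.
Satisfying worlds: {s1, s3, s4, s5}

s1, s3, s4, s5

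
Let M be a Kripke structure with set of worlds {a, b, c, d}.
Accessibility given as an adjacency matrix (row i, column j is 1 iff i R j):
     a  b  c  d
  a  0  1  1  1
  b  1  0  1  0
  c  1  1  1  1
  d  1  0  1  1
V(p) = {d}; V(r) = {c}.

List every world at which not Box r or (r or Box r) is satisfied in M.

Let φ = not Box r or (r or Box r). Evaluate φ at each world:
  a (successors {b, c, d}): φ is true.
  b (successors {a, c}): φ is true.
  c (successors {a, b, c, d}): φ is true.
  d (successors {a, c, d}): φ is true.
For instance, at c:
  At c: not Box r is true, r or Box r is true, so not Box r or (r or Box r) is true.
    At c: Box r is false, so not Box r is true.
      At c: Box r requires r at every successor {a, b, c, d}.
        r fails at a, so Box r is false at c.
    At c: r is true, Box r is false, so r or Box r is true.
      At c: Box r requires r at every successor {a, b, c, d}.
        r fails at a, so Box r is false at c.
Satisfying worlds: {a, b, c, d}

a, b, c, d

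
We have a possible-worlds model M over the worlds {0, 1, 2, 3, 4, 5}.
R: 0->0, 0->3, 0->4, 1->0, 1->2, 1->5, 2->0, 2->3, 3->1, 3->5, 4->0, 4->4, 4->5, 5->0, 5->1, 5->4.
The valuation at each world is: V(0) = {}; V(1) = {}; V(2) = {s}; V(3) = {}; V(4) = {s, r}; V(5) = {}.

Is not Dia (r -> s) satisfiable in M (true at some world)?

Recall that Dia ψ holds at a world iff ψ holds at some accessible world.
Let φ = not Dia (r -> s). Evaluate φ at each world:
  0 (successors {0, 3, 4}): φ is false.
  1 (successors {0, 2, 5}): φ is false.
  2 (successors {0, 3}): φ is false.
  3 (successors {1, 5}): φ is false.
  4 (successors {0, 4, 5}): φ is false.
  5 (successors {0, 1, 4}): φ is false.
For instance, at 3:
  At 3: Dia (r -> s) is true, so not Dia (r -> s) is false.
    At 3: Dia (r -> s) requires r -> s at some successor in {1, 5}.
      r -> s holds at 1, so Dia (r -> s) is true at 3.

No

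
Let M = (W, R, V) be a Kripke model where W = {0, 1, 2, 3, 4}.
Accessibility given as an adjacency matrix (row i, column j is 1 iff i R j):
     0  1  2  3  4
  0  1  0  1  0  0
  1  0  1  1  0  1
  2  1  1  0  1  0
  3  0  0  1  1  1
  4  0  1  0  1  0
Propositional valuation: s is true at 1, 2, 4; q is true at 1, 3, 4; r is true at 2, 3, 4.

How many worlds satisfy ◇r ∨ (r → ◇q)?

Recall that ◇ψ holds at a world iff ψ holds at some accessible world.
Let φ = ◇r ∨ (r → ◇q). Evaluate φ at each world:
  0 (successors {0, 2}): φ is true.
  1 (successors {1, 2, 4}): φ is true.
  2 (successors {0, 1, 3}): φ is true.
  3 (successors {2, 3, 4}): φ is true.
  4 (successors {1, 3}): φ is true.
For instance, at 2:
  At 2: ◇r is true, r → ◇q is true, so ◇r ∨ (r → ◇q) is true.
    At 2: ◇r requires r at some successor in {0, 1, 3}.
      r holds at 3, so ◇r is true at 2.
    At 2: r is true, ◇q is true, so r → ◇q is true.
      At 2: ◇q requires q at some successor in {0, 1, 3}.
        q holds at 1, so ◇q is true at 2.
Satisfying worlds: {0, 1, 2, 3, 4}

5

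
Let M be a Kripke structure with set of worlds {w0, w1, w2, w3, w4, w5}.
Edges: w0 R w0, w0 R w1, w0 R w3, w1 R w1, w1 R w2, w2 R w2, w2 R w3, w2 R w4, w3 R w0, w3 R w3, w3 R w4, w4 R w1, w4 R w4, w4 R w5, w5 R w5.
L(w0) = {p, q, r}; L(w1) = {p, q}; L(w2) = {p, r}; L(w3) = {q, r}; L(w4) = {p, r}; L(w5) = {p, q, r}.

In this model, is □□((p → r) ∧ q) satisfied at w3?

No

At w3: □□((p → r) ∧ q) requires □((p → r) ∧ q) at every successor {w0, w3, w4}.
  □((p → r) ∧ q) fails at w0, so □□((p → r) ∧ q) is false at w3.
    At w0: □((p → r) ∧ q) requires (p → r) ∧ q at every successor {w0, w1, w3}.
      (p → r) ∧ q fails at w1, so □((p → r) ∧ q) is false at w0.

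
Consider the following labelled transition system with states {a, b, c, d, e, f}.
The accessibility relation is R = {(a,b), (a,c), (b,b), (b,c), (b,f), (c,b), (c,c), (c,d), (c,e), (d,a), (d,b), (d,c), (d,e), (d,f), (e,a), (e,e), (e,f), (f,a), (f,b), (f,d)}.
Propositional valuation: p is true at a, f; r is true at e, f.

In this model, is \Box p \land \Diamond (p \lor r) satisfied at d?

No

Recall that \Box ψ holds at a world iff ψ holds at every accessible world, and \Diamond ψ holds iff ψ holds at some accessible world.
At d: \Box p is false, \Diamond (p \lor r) is true, so \Box p \land \Diamond (p \lor r) is false.
  At d: \Box p requires p at every successor {a, b, c, e, f}.
    p fails at b, so \Box p is false at d.
  At d: \Diamond (p \lor r) requires p \lor r at some successor in {a, b, c, e, f}.
    p \lor r holds at a, so \Diamond (p \lor r) is true at d.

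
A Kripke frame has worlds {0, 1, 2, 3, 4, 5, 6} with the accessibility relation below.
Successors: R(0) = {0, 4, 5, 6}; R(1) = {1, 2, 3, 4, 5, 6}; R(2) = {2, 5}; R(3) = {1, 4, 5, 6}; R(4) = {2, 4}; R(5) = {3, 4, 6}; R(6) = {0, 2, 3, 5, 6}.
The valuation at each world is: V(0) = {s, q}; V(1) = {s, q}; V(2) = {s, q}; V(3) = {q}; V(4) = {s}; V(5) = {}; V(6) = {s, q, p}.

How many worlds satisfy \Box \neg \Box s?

Recall that \Box ψ holds at a world iff ψ holds at every accessible world, and \Diamond ψ holds iff ψ holds at some accessible world.
Let φ = \Box \neg \Box s. Evaluate φ at each world:
  0 (successors {0, 4, 5, 6}): φ is false.
  1 (successors {1, 2, 3, 4, 5, 6}): φ is false.
  2 (successors {2, 5}): φ is true.
  3 (successors {1, 4, 5, 6}): φ is false.
  4 (successors {2, 4}): φ is false.
  5 (successors {3, 4, 6}): φ is false.
  6 (successors {0, 2, 3, 5, 6}): φ is true.
For instance, at 4:
  At 4: \Box \neg \Box s requires \neg \Box s at every successor {2, 4}.
    \neg \Box s fails at 4, so \Box \neg \Box s is false at 4.
      At 4: \Box s is true, so \neg \Box s is false.
Satisfying worlds: {2, 6}

2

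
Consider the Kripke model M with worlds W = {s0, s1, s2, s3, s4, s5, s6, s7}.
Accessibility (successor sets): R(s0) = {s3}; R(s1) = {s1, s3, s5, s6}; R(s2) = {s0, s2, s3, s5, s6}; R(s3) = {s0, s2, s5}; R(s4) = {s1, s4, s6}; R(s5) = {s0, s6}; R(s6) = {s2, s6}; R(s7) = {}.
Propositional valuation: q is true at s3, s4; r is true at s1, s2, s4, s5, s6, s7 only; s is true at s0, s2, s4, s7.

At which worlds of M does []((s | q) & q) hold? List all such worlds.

s0, s7

Let φ = []((s | q) & q). Evaluate φ at each world:
  s0 (successors {s3}): φ is true.
  s1 (successors {s1, s3, s5, s6}): φ is false.
  s2 (successors {s0, s2, s3, s5, s6}): φ is false.
  s3 (successors {s0, s2, s5}): φ is false.
  s4 (successors {s1, s4, s6}): φ is false.
  s5 (successors {s0, s6}): φ is false.
  s6 (successors {s2, s6}): φ is false.
  s7 (successors ∅): φ is true.
For instance, at s2:
  At s2: []((s | q) & q) requires (s | q) & q at every successor {s0, s2, s3, s5, s6}.
    (s | q) & q fails at s0, so []((s | q) & q) is false at s2.
Satisfying worlds: {s0, s7}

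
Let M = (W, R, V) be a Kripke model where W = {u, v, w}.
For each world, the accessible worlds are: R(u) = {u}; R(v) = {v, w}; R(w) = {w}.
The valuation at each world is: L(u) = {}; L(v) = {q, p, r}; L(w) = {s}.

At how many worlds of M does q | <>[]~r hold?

Recall that []ψ holds at a world iff ψ holds at every accessible world, and <>ψ holds iff ψ holds at some accessible world.
Let φ = q | <>[]~r. Evaluate φ at each world:
  u (successors {u}): φ is true.
  v (successors {v, w}): φ is true.
  w (successors {w}): φ is true.
For instance, at u:
  At u: q is false, <>[]~r is true, so q | <>[]~r is true.
    At u: <>[]~r requires []~r at some successor in {u}.
      []~r holds at u, so <>[]~r is true at u.
Satisfying worlds: {u, v, w}

3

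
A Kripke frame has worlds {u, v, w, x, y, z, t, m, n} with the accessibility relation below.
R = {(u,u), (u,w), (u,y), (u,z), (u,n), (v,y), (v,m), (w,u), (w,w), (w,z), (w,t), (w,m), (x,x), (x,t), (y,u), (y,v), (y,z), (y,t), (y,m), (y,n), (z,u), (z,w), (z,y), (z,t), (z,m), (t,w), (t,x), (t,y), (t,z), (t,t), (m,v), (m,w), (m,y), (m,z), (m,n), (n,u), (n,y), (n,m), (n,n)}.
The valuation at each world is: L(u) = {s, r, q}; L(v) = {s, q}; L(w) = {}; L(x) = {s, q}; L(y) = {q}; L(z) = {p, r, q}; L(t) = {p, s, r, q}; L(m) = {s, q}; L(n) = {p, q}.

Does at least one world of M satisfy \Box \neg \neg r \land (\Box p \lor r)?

Let φ = \Box \neg \neg r \land (\Box p \lor r). Evaluate φ at each world:
  u (successors {u, w, y, z, n}): φ is false.
  v (successors {y, m}): φ is false.
  w (successors {u, w, z, t, m}): φ is false.
  x (successors {x, t}): φ is false.
  y (successors {u, v, z, t, m, n}): φ is false.
  z (successors {u, w, y, t, m}): φ is false.
  t (successors {w, x, y, z, t}): φ is false.
  m (successors {v, w, y, z, n}): φ is false.
  n (successors {u, y, m, n}): φ is false.
For instance, at n:
  At n: \Box \neg \neg r is false, \Box p \lor r is false, so \Box \neg \neg r \land (\Box p \lor r) is false.
    At n: \Box \neg \neg r requires \neg \neg r at every successor {u, y, m, n}.
      \neg \neg r fails at y, so \Box \neg \neg r is false at n.
    At n: \Box p is false, r is false, so \Box p \lor r is false.
      At n: \Box p requires p at every successor {u, y, m, n}.
        p fails at u, so \Box p is false at n.

No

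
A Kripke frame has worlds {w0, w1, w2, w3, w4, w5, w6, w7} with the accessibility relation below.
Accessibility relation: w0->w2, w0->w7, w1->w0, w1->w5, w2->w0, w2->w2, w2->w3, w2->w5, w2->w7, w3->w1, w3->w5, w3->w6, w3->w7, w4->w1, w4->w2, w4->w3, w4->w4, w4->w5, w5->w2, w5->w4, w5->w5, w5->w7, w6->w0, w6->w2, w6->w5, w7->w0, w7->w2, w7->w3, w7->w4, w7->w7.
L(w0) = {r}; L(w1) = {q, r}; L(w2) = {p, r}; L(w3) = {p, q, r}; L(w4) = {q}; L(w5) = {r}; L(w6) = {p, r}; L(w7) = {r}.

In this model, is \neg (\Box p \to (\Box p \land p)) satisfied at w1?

At w1: \Box p \to (\Box p \land p) is true, so \neg (\Box p \to (\Box p \land p)) is false.
  At w1: \Box p is false, \Box p \land p is false, so \Box p \to (\Box p \land p) is true.
    At w1: \Box p requires p at every successor {w0, w5}.
      p fails at w0, so \Box p is false at w1.
    At w1: \Box p is false, p is false, so \Box p \land p is false.
      At w1: \Box p requires p at every successor {w0, w5}.
        p fails at w0, so \Box p is false at w1.

No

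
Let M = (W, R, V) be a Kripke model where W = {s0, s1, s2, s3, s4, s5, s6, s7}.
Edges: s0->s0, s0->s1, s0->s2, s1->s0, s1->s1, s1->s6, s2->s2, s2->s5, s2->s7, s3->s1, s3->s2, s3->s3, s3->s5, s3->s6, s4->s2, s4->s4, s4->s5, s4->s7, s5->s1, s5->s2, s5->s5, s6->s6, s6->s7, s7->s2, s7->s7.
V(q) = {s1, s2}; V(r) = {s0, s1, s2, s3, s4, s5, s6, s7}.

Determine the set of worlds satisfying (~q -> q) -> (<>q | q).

s0, s1, s2, s3, s4, s5, s6, s7

Let φ = (~q -> q) -> (<>q | q). Evaluate φ at each world:
  s0 (successors {s0, s1, s2}): φ is true.
  s1 (successors {s0, s1, s6}): φ is true.
  s2 (successors {s2, s5, s7}): φ is true.
  s3 (successors {s1, s2, s3, s5, s6}): φ is true.
  s4 (successors {s2, s4, s5, s7}): φ is true.
  s5 (successors {s1, s2, s5}): φ is true.
  s6 (successors {s6, s7}): φ is true.
  s7 (successors {s2, s7}): φ is true.
For instance, at s4:
  At s4: ~q -> q is false, <>q | q is true, so (~q -> q) -> (<>q | q) is true.
    At s4: <>q is true, q is false, so <>q | q is true.
      At s4: <>q requires q at some successor in {s2, s4, s5, s7}.
        q holds at s2, so <>q is true at s4.
Satisfying worlds: {s0, s1, s2, s3, s4, s5, s6, s7}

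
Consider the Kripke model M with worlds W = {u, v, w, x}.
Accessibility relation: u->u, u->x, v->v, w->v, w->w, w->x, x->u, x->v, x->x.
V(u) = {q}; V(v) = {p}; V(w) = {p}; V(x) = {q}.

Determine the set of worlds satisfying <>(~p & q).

Let φ = <>(~p & q). Evaluate φ at each world:
  u (successors {u, x}): φ is true.
  v (successors {v}): φ is false.
  w (successors {v, w, x}): φ is true.
  x (successors {u, v, x}): φ is true.
For instance, at v:
  At v: <>(~p & q) requires ~p & q at some successor in {v}.
    At v: ~p & q is false.
  So <>(~p & q) is false at v.
Satisfying worlds: {u, w, x}

u, w, x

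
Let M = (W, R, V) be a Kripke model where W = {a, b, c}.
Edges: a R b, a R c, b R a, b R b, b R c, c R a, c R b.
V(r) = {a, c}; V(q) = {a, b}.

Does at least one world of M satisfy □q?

Let φ = □q. Evaluate φ at each world:
  a (successors {b, c}): φ is false.
  b (successors {a, b, c}): φ is false.
  c (successors {a, b}): φ is true.
Detail at c (witness):
  At c: □q requires q at every successor {a, b}.
    At a: q is true.
    At b: q is true.
  So □q is true at c.

Yes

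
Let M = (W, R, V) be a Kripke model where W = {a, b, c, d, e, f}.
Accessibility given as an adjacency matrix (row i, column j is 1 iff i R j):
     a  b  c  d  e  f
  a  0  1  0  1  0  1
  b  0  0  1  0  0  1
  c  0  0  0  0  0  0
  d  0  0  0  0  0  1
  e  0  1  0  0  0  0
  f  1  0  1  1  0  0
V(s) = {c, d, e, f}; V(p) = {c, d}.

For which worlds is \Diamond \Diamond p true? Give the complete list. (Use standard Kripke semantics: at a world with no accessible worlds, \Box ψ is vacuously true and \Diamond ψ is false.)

a, b, d, e, f

Let φ = \Diamond \Diamond p. Evaluate φ at each world:
  a (successors {b, d, f}): φ is true.
  b (successors {c, f}): φ is true.
  c (successors ∅): φ is false.
  d (successors {f}): φ is true.
  e (successors {b}): φ is true.
  f (successors {a, c, d}): φ is true.
For instance, at b:
  At b: \Diamond \Diamond p requires \Diamond p at some successor in {c, f}.
    \Diamond p holds at f, so \Diamond \Diamond p is true at b.
      At f: \Diamond p requires p at some successor in {a, c, d}.
        p holds at c, so \Diamond p is true at f.
Satisfying worlds: {a, b, d, e, f}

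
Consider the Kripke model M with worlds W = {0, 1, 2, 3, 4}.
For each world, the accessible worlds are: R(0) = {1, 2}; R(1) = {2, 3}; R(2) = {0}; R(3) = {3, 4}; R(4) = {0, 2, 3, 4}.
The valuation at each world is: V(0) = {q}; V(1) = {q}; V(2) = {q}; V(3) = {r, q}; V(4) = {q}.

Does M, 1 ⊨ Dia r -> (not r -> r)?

Recall that Dia ψ holds at a world iff ψ holds at some accessible world.
At 1: Dia r is true, not r -> r is false, so Dia r -> (not r -> r) is false.
  At 1: Dia r requires r at some successor in {2, 3}.
    r holds at 3, so Dia r is true at 1.

No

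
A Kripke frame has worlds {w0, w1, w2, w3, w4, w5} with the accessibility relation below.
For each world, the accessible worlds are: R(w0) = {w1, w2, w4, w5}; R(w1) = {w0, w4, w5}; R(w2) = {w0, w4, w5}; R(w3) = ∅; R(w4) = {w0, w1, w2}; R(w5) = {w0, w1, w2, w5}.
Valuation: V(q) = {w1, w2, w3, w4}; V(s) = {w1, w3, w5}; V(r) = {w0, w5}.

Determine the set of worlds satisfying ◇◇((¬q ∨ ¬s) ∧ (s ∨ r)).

w0, w1, w2, w4, w5

Let φ = ◇◇((¬q ∨ ¬s) ∧ (s ∨ r)). Evaluate φ at each world:
  w0 (successors {w1, w2, w4, w5}): φ is true.
  w1 (successors {w0, w4, w5}): φ is true.
  w2 (successors {w0, w4, w5}): φ is true.
  w3 (successors ∅): φ is false.
  w4 (successors {w0, w1, w2}): φ is true.
  w5 (successors {w0, w1, w2, w5}): φ is true.
For instance, at w4:
  At w4: ◇◇((¬q ∨ ¬s) ∧ (s ∨ r)) requires ◇((¬q ∨ ¬s) ∧ (s ∨ r)) at some successor in {w0, w1, w2}.
    ◇((¬q ∨ ¬s) ∧ (s ∨ r)) holds at w0, so ◇◇((¬q ∨ ¬s) ∧ (s ∨ r)) is true at w4.
      At w0: ◇((¬q ∨ ¬s) ∧ (s ∨ r)) requires (¬q ∨ ¬s) ∧ (s ∨ r) at some successor in {w1, w2, w4, w5}.
        (¬q ∨ ¬s) ∧ (s ∨ r) holds at w5, so ◇((¬q ∨ ¬s) ∧ (s ∨ r)) is true at w0.
Satisfying worlds: {w0, w1, w2, w4, w5}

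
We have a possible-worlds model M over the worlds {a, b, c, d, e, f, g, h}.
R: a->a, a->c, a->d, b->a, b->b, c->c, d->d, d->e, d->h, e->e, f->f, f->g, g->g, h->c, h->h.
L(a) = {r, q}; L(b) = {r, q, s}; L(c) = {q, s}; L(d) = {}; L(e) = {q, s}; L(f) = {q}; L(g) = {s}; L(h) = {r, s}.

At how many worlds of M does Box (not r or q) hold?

6

Recall that Box ψ holds at a world iff ψ holds at every accessible world, and Dia ψ holds iff ψ holds at some accessible world.
Let φ = Box (not r or q). Evaluate φ at each world:
  a (successors {a, c, d}): φ is true.
  b (successors {a, b}): φ is true.
  c (successors {c}): φ is true.
  d (successors {d, e, h}): φ is false.
  e (successors {e}): φ is true.
  f (successors {f, g}): φ is true.
  g (successors {g}): φ is true.
  h (successors {c, h}): φ is false.
For instance, at c:
  At c: Box (not r or q) requires not r or q at every successor {c}.
    At c: not r or q is true.
  So Box (not r or q) is true at c.
Satisfying worlds: {a, b, c, e, f, g}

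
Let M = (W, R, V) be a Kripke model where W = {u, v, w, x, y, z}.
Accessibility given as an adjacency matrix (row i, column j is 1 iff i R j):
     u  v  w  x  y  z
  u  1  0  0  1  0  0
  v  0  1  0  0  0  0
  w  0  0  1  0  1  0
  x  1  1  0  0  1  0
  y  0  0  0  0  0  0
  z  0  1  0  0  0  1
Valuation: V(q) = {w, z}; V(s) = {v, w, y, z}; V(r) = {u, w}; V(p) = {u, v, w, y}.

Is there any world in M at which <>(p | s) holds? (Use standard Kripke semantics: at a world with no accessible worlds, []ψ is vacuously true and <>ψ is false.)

Yes

Recall that <>ψ holds at a world iff ψ holds at some accessible world.
Let φ = <>(p | s). Evaluate φ at each world:
  u (successors {u, x}): φ is true.
  v (successors {v}): φ is true.
  w (successors {w, y}): φ is true.
  x (successors {u, v, y}): φ is true.
  y (successors ∅): φ is false.
  z (successors {v, z}): φ is true.
Detail at u (witness):
  At u: <>(p | s) requires p | s at some successor in {u, x}.
    p | s holds at u, so <>(p | s) is true at u.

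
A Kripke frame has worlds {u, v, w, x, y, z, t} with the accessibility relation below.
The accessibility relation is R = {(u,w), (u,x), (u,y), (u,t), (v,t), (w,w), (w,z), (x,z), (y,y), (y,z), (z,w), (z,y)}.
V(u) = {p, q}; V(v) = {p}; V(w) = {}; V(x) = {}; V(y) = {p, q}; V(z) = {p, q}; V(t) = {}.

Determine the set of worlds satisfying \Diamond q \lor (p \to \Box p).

Let φ = \Diamond q \lor (p \to \Box p). Evaluate φ at each world:
  u (successors {w, x, y, t}): φ is true.
  v (successors {t}): φ is false.
  w (successors {w, z}): φ is true.
  x (successors {z}): φ is true.
  y (successors {y, z}): φ is true.
  z (successors {w, y}): φ is true.
  t (successors ∅): φ is true.
For instance, at z:
  At z: \Diamond q is true, p \to \Box p is false, so \Diamond q \lor (p \to \Box p) is true.
    At z: \Diamond q requires q at some successor in {w, y}.
      q holds at y, so \Diamond q is true at z.
    At z: p is true, \Box p is false, so p \to \Box p is false.
      At z: \Box p requires p at every successor {w, y}.
        p fails at w, so \Box p is false at z.
Satisfying worlds: {u, w, x, y, z, t}

u, w, x, y, z, t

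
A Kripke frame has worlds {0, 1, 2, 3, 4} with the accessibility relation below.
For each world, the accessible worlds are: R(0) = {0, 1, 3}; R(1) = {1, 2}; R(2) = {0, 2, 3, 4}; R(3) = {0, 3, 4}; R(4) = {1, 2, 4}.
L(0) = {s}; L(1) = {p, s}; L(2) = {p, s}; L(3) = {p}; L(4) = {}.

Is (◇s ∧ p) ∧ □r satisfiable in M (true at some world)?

No

Let φ = (◇s ∧ p) ∧ □r. Evaluate φ at each world:
  0 (successors {0, 1, 3}): φ is false.
  1 (successors {1, 2}): φ is false.
  2 (successors {0, 2, 3, 4}): φ is false.
  3 (successors {0, 3, 4}): φ is false.
  4 (successors {1, 2, 4}): φ is false.
For instance, at 3:
  At 3: ◇s ∧ p is true, □r is false, so (◇s ∧ p) ∧ □r is false.
    At 3: ◇s is true, p is true, so ◇s ∧ p is true.
      At 3: ◇s requires s at some successor in {0, 3, 4}.
        s holds at 0, so ◇s is true at 3.
    At 3: □r requires r at every successor {0, 3, 4}.
      r fails at 0, so □r is false at 3.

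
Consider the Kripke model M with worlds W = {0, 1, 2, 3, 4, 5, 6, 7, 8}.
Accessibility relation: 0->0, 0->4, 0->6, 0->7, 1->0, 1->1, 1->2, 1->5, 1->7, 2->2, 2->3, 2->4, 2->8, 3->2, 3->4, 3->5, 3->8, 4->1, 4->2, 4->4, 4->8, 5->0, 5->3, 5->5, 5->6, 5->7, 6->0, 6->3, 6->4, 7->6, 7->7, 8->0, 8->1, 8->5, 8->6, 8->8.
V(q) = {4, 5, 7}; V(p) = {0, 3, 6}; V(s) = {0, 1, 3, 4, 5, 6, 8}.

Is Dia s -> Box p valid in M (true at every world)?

Let φ = Dia s -> Box p. Evaluate φ at each world:
  0 (successors {0, 4, 6, 7}): φ is false.
  1 (successors {0, 1, 2, 5, 7}): φ is false.
  2 (successors {2, 3, 4, 8}): φ is false.
  3 (successors {2, 4, 5, 8}): φ is false.
  4 (successors {1, 2, 4, 8}): φ is false.
  5 (successors {0, 3, 5, 6, 7}): φ is false.
  6 (successors {0, 3, 4}): φ is false.
  7 (successors {6, 7}): φ is false.
  8 (successors {0, 1, 5, 6, 8}): φ is false.
Detail at 0 (counterexample):
  At 0: Dia s is true, Box p is false, so Dia s -> Box p is false.
    At 0: Dia s requires s at some successor in {0, 4, 6, 7}.
      s holds at 0, so Dia s is true at 0.
    At 0: Box p requires p at every successor {0, 4, 6, 7}.
      p fails at 4, so Box p is false at 0.

No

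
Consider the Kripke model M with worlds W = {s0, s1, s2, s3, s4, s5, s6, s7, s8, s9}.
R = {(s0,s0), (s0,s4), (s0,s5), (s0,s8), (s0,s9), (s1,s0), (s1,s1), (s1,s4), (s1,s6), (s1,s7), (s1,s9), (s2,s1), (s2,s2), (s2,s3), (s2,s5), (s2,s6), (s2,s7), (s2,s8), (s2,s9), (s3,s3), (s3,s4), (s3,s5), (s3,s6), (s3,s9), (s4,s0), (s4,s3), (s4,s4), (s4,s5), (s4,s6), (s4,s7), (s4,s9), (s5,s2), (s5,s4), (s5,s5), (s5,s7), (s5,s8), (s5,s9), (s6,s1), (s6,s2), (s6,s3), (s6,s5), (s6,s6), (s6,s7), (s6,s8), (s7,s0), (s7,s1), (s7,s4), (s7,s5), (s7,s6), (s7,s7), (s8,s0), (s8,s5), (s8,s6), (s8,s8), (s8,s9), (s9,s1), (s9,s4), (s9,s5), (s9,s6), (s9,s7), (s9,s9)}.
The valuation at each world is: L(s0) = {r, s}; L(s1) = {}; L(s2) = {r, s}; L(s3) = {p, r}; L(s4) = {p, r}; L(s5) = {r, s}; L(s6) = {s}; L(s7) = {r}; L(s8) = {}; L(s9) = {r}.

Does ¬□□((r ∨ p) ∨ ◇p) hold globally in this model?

Yes

Recall that □ψ holds at a world iff ψ holds at every accessible world, and ◇ψ holds iff ψ holds at some accessible world.
Let φ = ¬□□((r ∨ p) ∨ ◇p). Evaluate φ at each world:
  s0 (successors {s0, s4, s5, s8, s9}): φ is true.
  s1 (successors {s0, s1, s4, s6, s7, s9}): φ is true.
  s2 (successors {s1, s2, s3, s5, s6, s7, s8, s9}): φ is true.
  s3 (successors {s3, s4, s5, s6, s9}): φ is true.
  s4 (successors {s0, s3, s4, s5, s6, s7, s9}): φ is true.
  s5 (successors {s2, s4, s5, s7, s8, s9}): φ is true.
  s6 (successors {s1, s2, s3, s5, s6, s7, s8}): φ is true.
  s7 (successors {s0, s1, s4, s5, s6, s7}): φ is true.
  s8 (successors {s0, s5, s6, s8, s9}): φ is true.
  s9 (successors {s1, s4, s5, s6, s7, s9}): φ is true.
For instance, at s1:
  At s1: □□((r ∨ p) ∨ ◇p) is false, so ¬□□((r ∨ p) ∨ ◇p) is true.
    At s1: □□((r ∨ p) ∨ ◇p) requires □((r ∨ p) ∨ ◇p) at every successor {s0, s1, s4, s6, s7, s9}.
      □((r ∨ p) ∨ ◇p) fails at s0, so □□((r ∨ p) ∨ ◇p) is false at s1.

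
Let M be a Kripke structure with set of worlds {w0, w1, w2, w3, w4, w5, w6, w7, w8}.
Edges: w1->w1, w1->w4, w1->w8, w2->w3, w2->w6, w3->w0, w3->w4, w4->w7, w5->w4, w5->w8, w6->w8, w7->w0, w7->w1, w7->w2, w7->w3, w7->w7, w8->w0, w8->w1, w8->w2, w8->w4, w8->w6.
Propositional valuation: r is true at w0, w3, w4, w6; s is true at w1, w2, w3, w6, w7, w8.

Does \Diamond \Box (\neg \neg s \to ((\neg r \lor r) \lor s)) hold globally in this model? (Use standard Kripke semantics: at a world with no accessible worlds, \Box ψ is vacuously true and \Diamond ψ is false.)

Recall that \Box ψ holds at a world iff ψ holds at every accessible world, and \Diamond ψ holds iff ψ holds at some accessible world.
Let φ = \Diamond \Box (\neg \neg s \to ((\neg r \lor r) \lor s)). Evaluate φ at each world:
  w0 (successors ∅): φ is false.
  w1 (successors {w1, w4, w8}): φ is true.
  w2 (successors {w3, w6}): φ is true.
  w3 (successors {w0, w4}): φ is true.
  w4 (successors {w7}): φ is true.
  w5 (successors {w4, w8}): φ is true.
  w6 (successors {w8}): φ is true.
  w7 (successors {w0, w1, w2, w3, w7}): φ is true.
  w8 (successors {w0, w1, w2, w4, w6}): φ is true.
Detail at w0 (counterexample):
  At w0: no accessible worlds, so \Diamond \Box (\neg \neg s \to ((\neg r \lor r) \lor s)) is false.

No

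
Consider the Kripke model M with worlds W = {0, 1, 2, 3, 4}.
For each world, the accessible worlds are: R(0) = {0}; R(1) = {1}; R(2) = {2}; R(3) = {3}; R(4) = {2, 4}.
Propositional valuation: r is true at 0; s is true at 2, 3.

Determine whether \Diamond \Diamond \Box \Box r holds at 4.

Recall that \Box ψ holds at a world iff ψ holds at every accessible world, and \Diamond ψ holds iff ψ holds at some accessible world.
At 4: \Diamond \Diamond \Box \Box r requires \Diamond \Box \Box r at some successor in {2, 4}.
  At 2: \Diamond \Box \Box r is false.
  At 4: \Diamond \Box \Box r is false.
So \Diamond \Diamond \Box \Box r is false at 4.

No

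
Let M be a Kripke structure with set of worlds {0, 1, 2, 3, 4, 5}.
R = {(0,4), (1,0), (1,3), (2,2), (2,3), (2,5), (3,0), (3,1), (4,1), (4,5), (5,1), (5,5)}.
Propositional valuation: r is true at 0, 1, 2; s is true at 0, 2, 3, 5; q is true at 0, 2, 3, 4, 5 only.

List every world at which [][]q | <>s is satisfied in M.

1, 2, 3, 4, 5

Let φ = [][]q | <>s. Evaluate φ at each world:
  0 (successors {4}): φ is false.
  1 (successors {0, 3}): φ is true.
  2 (successors {2, 3, 5}): φ is true.
  3 (successors {0, 1}): φ is true.
  4 (successors {1, 5}): φ is true.
  5 (successors {1, 5}): φ is true.
For instance, at 3:
  At 3: [][]q is true, <>s is true, so [][]q | <>s is true.
    At 3: [][]q requires []q at every successor {0, 1}.
      At 0: []q is true.
      At 1: []q is true.
    So [][]q is true at 3.
    At 3: <>s requires s at some successor in {0, 1}.
      s holds at 0, so <>s is true at 3.
Satisfying worlds: {1, 2, 3, 4, 5}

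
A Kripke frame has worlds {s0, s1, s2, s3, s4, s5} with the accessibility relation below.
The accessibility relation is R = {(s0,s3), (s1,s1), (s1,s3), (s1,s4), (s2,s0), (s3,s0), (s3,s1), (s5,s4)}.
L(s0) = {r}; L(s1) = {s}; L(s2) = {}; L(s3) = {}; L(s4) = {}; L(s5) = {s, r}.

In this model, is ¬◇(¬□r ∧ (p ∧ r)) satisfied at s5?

At s5: ◇(¬□r ∧ (p ∧ r)) is false, so ¬◇(¬□r ∧ (p ∧ r)) is true.
  At s5: ◇(¬□r ∧ (p ∧ r)) requires ¬□r ∧ (p ∧ r) at some successor in {s4}.
    At s4: ¬□r ∧ (p ∧ r) is false.
  So ◇(¬□r ∧ (p ∧ r)) is false at s5.

Yes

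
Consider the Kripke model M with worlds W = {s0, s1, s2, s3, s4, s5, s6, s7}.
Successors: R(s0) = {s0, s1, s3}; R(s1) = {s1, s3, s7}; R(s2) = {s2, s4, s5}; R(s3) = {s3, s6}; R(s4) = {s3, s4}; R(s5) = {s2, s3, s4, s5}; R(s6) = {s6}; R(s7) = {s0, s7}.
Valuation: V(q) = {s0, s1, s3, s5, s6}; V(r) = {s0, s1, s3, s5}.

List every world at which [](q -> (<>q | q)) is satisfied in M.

s0, s1, s2, s3, s4, s5, s6, s7

Let φ = [](q -> (<>q | q)). Evaluate φ at each world:
  s0 (successors {s0, s1, s3}): φ is true.
  s1 (successors {s1, s3, s7}): φ is true.
  s2 (successors {s2, s4, s5}): φ is true.
  s3 (successors {s3, s6}): φ is true.
  s4 (successors {s3, s4}): φ is true.
  s5 (successors {s2, s3, s4, s5}): φ is true.
  s6 (successors {s6}): φ is true.
  s7 (successors {s0, s7}): φ is true.
For instance, at s1:
  At s1: [](q -> (<>q | q)) requires q -> (<>q | q) at every successor {s1, s3, s7}.
      At s1: q is true, <>q | q is true, so q -> (<>q | q) is true.
      At s3: q is true, <>q | q is true, so q -> (<>q | q) is true.
      At s7: q is false, <>q | q is true, so q -> (<>q | q) is true.
  So [](q -> (<>q | q)) is true at s1.
Satisfying worlds: {s0, s1, s2, s3, s4, s5, s6, s7}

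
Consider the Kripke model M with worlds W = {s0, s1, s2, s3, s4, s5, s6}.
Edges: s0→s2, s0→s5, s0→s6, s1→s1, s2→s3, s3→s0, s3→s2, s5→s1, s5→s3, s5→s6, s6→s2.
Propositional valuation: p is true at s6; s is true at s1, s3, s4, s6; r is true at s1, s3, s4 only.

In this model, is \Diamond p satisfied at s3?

No

At s3: \Diamond p requires p at some successor in {s0, s2}.
  At s0: p is false.
  At s2: p is false.
So \Diamond p is false at s3.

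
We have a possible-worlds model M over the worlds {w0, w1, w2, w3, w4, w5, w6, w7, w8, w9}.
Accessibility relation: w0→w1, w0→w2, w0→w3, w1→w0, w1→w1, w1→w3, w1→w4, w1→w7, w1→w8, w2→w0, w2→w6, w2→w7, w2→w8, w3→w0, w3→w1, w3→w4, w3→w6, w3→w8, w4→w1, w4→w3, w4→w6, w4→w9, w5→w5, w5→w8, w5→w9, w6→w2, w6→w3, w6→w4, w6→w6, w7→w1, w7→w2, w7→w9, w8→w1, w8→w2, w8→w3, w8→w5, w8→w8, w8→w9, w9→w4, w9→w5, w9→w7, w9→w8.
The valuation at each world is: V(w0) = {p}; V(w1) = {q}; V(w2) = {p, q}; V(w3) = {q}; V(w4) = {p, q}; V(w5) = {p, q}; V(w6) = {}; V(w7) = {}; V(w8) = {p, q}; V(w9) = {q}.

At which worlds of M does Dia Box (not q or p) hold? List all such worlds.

w0, w4, w5, w6, w7, w8

Let φ = Dia Box (not q or p). Evaluate φ at each world:
  w0 (successors {w1, w2, w3}): φ is true.
  w1 (successors {w0, w1, w3, w4, w7, w8}): φ is false.
  w2 (successors {w0, w6, w7, w8}): φ is false.
  w3 (successors {w0, w1, w4, w6, w8}): φ is false.
  w4 (successors {w1, w3, w6, w9}): φ is true.
  w5 (successors {w5, w8, w9}): φ is true.
  w6 (successors {w2, w3, w4, w6}): φ is true.
  w7 (successors {w1, w2, w9}): φ is true.
  w8 (successors {w1, w2, w3, w5, w8, w9}): φ is true.
  w9 (successors {w4, w5, w7, w8}): φ is false.
For instance, at w6:
  At w6: Dia Box (not q or p) requires Box (not q or p) at some successor in {w2, w3, w4, w6}.
    Box (not q or p) holds at w2, so Dia Box (not q or p) is true at w6.
      At w2: Box (not q or p) requires not q or p at every successor {w0, w6, w7, w8}.
        At w0: not q or p is true.
        At w6: not q or p is true.
        At w7: not q or p is true.
        At w8: not q or p is true.
      So Box (not q or p) is true at w2.
Satisfying worlds: {w0, w4, w5, w6, w7, w8}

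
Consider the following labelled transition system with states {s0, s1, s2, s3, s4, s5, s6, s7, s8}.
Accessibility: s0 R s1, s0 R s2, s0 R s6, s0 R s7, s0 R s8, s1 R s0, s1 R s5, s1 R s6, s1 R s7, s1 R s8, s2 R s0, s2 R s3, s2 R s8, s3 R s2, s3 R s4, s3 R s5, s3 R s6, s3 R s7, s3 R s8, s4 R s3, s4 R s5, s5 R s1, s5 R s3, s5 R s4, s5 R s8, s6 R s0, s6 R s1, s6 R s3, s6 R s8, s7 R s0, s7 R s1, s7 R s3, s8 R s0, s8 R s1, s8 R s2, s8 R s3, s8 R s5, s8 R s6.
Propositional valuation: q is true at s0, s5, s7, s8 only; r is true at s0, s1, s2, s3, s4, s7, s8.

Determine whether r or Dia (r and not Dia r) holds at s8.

At s8: r is true, Dia (r and not Dia r) is false, so r or Dia (r and not Dia r) is true.
  At s8: Dia (r and not Dia r) requires r and not Dia r at some successor in {s0, s1, s2, s3, s5, s6}.
    At s0: r and not Dia r is false.
    At s1: r and not Dia r is false.
    At s2: r and not Dia r is false.
    At s3: r and not Dia r is false.
    At s5: r and not Dia r is false.
    At s6: r and not Dia r is false.
  So Dia (r and not Dia r) is false at s8.

Yes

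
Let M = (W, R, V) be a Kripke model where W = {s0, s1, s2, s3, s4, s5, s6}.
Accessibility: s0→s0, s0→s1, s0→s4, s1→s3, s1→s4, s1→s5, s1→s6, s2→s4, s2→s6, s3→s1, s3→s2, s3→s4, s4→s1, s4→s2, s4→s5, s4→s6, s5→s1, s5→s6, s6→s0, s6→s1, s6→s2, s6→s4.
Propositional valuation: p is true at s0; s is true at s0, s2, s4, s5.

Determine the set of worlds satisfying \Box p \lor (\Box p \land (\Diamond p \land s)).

none

Let φ = \Box p \lor (\Box p \land (\Diamond p \land s)). Evaluate φ at each world:
  s0 (successors {s0, s1, s4}): φ is false.
  s1 (successors {s3, s4, s5, s6}): φ is false.
  s2 (successors {s4, s6}): φ is false.
  s3 (successors {s1, s2, s4}): φ is false.
  s4 (successors {s1, s2, s5, s6}): φ is false.
  s5 (successors {s1, s6}): φ is false.
  s6 (successors {s0, s1, s2, s4}): φ is false.
For instance, at s5:
  At s5: \Box p is false, \Box p \land (\Diamond p \land s) is false, so \Box p \lor (\Box p \land (\Diamond p \land s)) is false.
    At s5: \Box p requires p at every successor {s1, s6}.
      p fails at s1, so \Box p is false at s5.
    At s5: \Box p is false, \Diamond p \land s is false, so \Box p \land (\Diamond p \land s) is false.
      At s5: \Box p requires p at every successor {s1, s6}.
        p fails at s1, so \Box p is false at s5.
      At s5: \Diamond p is false, s is true, so \Diamond p \land s is false.
Satisfying worlds: none.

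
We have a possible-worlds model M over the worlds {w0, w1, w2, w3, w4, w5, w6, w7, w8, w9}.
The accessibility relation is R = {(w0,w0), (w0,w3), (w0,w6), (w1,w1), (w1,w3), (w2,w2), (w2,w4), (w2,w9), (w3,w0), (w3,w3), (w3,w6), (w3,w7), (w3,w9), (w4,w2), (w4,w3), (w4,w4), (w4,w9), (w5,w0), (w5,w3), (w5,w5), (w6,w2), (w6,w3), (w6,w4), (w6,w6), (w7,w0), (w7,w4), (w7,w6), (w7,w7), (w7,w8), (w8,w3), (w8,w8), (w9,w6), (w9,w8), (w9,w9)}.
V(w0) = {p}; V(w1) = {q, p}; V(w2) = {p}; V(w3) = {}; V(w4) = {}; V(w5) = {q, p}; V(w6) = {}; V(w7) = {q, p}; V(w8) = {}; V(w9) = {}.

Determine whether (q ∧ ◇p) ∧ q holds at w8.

At w8: q ∧ ◇p is false, q is false, so (q ∧ ◇p) ∧ q is false.
  At w8: q is false, ◇p is false, so q ∧ ◇p is false.
    At w8: ◇p requires p at some successor in {w3, w8}.
      At w3: p is false.
      At w8: p is false.
    So ◇p is false at w8.

No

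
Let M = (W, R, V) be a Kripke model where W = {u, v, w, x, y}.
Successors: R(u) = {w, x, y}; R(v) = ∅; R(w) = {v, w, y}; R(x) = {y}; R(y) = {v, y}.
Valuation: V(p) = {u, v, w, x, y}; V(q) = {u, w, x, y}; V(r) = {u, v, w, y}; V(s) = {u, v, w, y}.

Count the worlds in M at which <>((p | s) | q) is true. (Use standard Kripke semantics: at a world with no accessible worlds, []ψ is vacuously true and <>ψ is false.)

4

Let φ = <>((p | s) | q). Evaluate φ at each world:
  u (successors {w, x, y}): φ is true.
  v (successors ∅): φ is false.
  w (successors {v, w, y}): φ is true.
  x (successors {y}): φ is true.
  y (successors {v, y}): φ is true.
For instance, at w:
  At w: <>((p | s) | q) requires (p | s) | q at some successor in {v, w, y}.
    (p | s) | q holds at v, so <>((p | s) | q) is true at w.
Satisfying worlds: {u, w, x, y}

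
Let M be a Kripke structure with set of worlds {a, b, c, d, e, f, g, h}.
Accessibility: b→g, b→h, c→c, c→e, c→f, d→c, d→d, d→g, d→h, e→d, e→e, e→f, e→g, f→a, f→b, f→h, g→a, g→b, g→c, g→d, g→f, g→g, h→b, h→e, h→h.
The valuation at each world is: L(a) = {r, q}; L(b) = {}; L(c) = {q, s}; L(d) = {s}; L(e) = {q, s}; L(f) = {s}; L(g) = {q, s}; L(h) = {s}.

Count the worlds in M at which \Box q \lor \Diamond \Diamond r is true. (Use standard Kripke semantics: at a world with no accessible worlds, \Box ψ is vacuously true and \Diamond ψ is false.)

6

Recall that \Box ψ holds at a world iff ψ holds at every accessible world, and \Diamond ψ holds iff ψ holds at some accessible world.
Let φ = \Box q \lor \Diamond \Diamond r. Evaluate φ at each world:
  a (successors ∅): φ is true.
  b (successors {g, h}): φ is true.
  c (successors {c, e, f}): φ is true.
  d (successors {c, d, g, h}): φ is true.
  e (successors {d, e, f, g}): φ is true.
  f (successors {a, b, h}): φ is false.
  g (successors {a, b, c, d, f, g}): φ is true.
  h (successors {b, e, h}): φ is false.
For instance, at b:
  At b: \Box q is false, \Diamond \Diamond r is true, so \Box q \lor \Diamond \Diamond r is true.
    At b: \Box q requires q at every successor {g, h}.
      q fails at h, so \Box q is false at b.
    At b: \Diamond \Diamond r requires \Diamond r at some successor in {g, h}.
      \Diamond r holds at g, so \Diamond \Diamond r is true at b.
Satisfying worlds: {a, b, c, d, e, g}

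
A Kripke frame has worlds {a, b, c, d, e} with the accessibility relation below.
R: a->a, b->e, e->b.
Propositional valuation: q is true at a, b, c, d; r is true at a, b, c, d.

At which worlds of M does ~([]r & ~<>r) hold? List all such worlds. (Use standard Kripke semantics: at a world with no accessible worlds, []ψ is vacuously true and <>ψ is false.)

Let φ = ~([]r & ~<>r). Evaluate φ at each world:
  a (successors {a}): φ is true.
  b (successors {e}): φ is true.
  c (successors ∅): φ is false.
  d (successors ∅): φ is false.
  e (successors {b}): φ is true.
For instance, at a:
  At a: []r & ~<>r is false, so ~([]r & ~<>r) is true.
    At a: []r is true, ~<>r is false, so []r & ~<>r is false.
      At a: []r requires r at every successor {a}.
        At a: r is true.
      So []r is true at a.
      At a: <>r is true, so ~<>r is false.
Satisfying worlds: {a, b, e}

a, b, e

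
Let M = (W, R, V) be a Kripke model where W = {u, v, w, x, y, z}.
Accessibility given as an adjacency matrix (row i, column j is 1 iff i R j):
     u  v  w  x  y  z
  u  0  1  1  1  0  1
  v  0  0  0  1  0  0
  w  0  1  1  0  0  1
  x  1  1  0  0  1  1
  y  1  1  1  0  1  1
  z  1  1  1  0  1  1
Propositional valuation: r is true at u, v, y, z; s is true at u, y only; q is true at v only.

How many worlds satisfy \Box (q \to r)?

Let φ = \Box (q \to r). Evaluate φ at each world:
  u (successors {v, w, x, z}): φ is true.
  v (successors {x}): φ is true.
  w (successors {v, w, z}): φ is true.
  x (successors {u, v, y, z}): φ is true.
  y (successors {u, v, w, y, z}): φ is true.
  z (successors {u, v, w, y, z}): φ is true.
For instance, at u:
  At u: \Box (q \to r) requires q \to r at every successor {v, w, x, z}.
    At v: q \to r is true.
    At w: q \to r is true.
    At x: q \to r is true.
    At z: q \to r is true.
  So \Box (q \to r) is true at u.
Satisfying worlds: {u, v, w, x, y, z}

6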